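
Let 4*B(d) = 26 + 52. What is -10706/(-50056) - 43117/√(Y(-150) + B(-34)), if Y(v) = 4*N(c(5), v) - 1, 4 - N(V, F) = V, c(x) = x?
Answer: 5353/25028 - 43117*√58/29 ≈ -11323.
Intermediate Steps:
N(V, F) = 4 - V
B(d) = 39/2 (B(d) = (26 + 52)/4 = (¼)*78 = 39/2)
Y(v) = -5 (Y(v) = 4*(4 - 1*5) - 1 = 4*(4 - 5) - 1 = 4*(-1) - 1 = -4 - 1 = -5)
-10706/(-50056) - 43117/√(Y(-150) + B(-34)) = -10706/(-50056) - 43117/√(-5 + 39/2) = -10706*(-1/50056) - 43117*√58/29 = 5353/25028 - 43117*√58/29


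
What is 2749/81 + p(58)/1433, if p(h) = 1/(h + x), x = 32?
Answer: 39393179/1160730 ≈ 33.938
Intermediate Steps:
p(h) = 1/(32 + h) (p(h) = 1/(h + 32) = 1/(32 + h))
2749/81 + p(58)/1433 = 2749/81 + 1/((32 + 58)*1433) = 2749*(1/81) + (1/1433)/90 = 2749/81 + (1/90)*(1/1433) = 2749/81 + 1/128970 = 39393179/1160730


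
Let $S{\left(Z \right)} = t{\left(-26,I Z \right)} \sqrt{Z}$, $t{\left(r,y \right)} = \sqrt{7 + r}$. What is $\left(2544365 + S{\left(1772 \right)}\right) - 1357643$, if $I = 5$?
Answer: $1186722 + 2 i \sqrt{8417} \approx 1.1867 \cdot 10^{6} + 183.49 i$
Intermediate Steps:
$S{\left(Z \right)} = i \sqrt{19} \sqrt{Z}$ ($S{\left(Z \right)} = \sqrt{7 - 26} \sqrt{Z} = \sqrt{-19} \sqrt{Z} = i \sqrt{19} \sqrt{Z}$)
$\left(2544365 + S{\left(1772 \right)}\right) - 1357643 = \left(2544365 + i \sqrt{19} \sqrt{1772}\right) - 1357643 = \left(2544365 + i \sqrt{19} \cdot 2 \sqrt{443}\right) - 1357643 = \left(2544365 + 2 i \sqrt{8417}\right) - 1357643 = 1186722 + 2 i \sqrt{8417}$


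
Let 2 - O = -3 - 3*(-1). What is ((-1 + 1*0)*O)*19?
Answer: -38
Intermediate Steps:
O = 2 (O = 2 - (-3 - 3*(-1)) = 2 - (-3 + 3) = 2 - 1*0 = 2 + 0 = 2)
((-1 + 1*0)*O)*19 = ((-1 + 1*0)*2)*19 = ((-1 + 0)*2)*19 = -1*2*19 = -2*19 = -38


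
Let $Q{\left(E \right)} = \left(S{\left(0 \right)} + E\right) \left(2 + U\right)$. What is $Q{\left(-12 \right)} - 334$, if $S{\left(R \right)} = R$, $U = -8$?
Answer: $-262$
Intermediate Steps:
$Q{\left(E \right)} = - 6 E$ ($Q{\left(E \right)} = \left(0 + E\right) \left(2 - 8\right) = E \left(-6\right) = - 6 E$)
$Q{\left(-12 \right)} - 334 = \left(-6\right) \left(-12\right) - 334 = 72 - 334 = -262$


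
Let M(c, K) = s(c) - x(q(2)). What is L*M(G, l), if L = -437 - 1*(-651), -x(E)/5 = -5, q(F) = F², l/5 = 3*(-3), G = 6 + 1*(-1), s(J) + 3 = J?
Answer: -4922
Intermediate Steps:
s(J) = -3 + J
G = 5 (G = 6 - 1 = 5)
l = -45 (l = 5*(3*(-3)) = 5*(-9) = -45)
x(E) = 25 (x(E) = -5*(-5) = 25)
L = 214 (L = -437 + 651 = 214)
M(c, K) = -28 + c (M(c, K) = (-3 + c) - 1*25 = (-3 + c) - 25 = -28 + c)
L*M(G, l) = 214*(-28 + 5) = 214*(-23) = -4922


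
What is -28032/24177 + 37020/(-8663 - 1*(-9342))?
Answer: 291999604/5472061 ≈ 53.362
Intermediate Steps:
-28032/24177 + 37020/(-8663 - 1*(-9342)) = -28032*1/24177 + 37020/(-8663 + 9342) = -9344/8059 + 37020/679 = 291999604/5472061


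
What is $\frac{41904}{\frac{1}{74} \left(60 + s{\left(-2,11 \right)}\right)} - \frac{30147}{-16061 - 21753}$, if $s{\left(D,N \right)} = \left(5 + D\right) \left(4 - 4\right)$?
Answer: $\frac{9771590847}{189070} \approx 51682.0$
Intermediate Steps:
$s{\left(D,N \right)} = 0$ ($s{\left(D,N \right)} = \left(5 + D\right) 0 = 0$)
$\frac{41904}{\frac{1}{74} \left(60 + s{\left(-2,11 \right)}\right)} - \frac{30147}{-16061 - 21753} = \frac{41904}{\frac{1}{74} \left(60 + 0\right)} - \frac{30147}{-16061 - 21753} = \frac{41904}{\frac{1}{74} \cdot 60} - \frac{30147}{-37814} = \frac{41904}{\frac{30}{37}} - - \frac{30147}{37814} = 41904 \cdot \frac{37}{30} + \frac{30147}{37814} = \frac{258408}{5} + \frac{30147}{37814} = \frac{9771590847}{189070}$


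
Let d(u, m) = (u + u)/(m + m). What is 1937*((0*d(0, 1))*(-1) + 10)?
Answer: 19370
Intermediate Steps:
d(u, m) = u/m (d(u, m) = (2*u)/((2*m)) = (2*u)*(1/(2*m)) = u/m)
1937*((0*d(0, 1))*(-1) + 10) = 1937*((0*(0/1))*(-1) + 10) = 1937*((0*(0*1))*(-1) + 10) = 1937*((0*0)*(-1) + 10) = 1937*(0*(-1) + 10) = 1937*(0 + 10) = 1937*10 = 19370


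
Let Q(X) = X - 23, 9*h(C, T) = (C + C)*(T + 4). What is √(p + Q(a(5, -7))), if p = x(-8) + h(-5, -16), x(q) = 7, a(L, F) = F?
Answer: I*√87/3 ≈ 3.1091*I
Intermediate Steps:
h(C, T) = 2*C*(4 + T)/9 (h(C, T) = ((C + C)*(T + 4))/9 = ((2*C)*(4 + T))/9 = (2*C*(4 + T))/9 = 2*C*(4 + T)/9)
p = 61/3 (p = 7 + (2/9)*(-5)*(4 - 16) = 7 + (2/9)*(-5)*(-12) = 7 + 40/3 = 61/3 ≈ 20.333)
Q(X) = -23 + X
√(p + Q(a(5, -7))) = √(61/3 + (-23 - 7)) = √(61/3 - 30) = √(-29/3) = I*√87/3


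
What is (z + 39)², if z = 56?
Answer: 9025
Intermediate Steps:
(z + 39)² = (56 + 39)² = 95² = 9025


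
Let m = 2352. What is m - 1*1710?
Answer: 642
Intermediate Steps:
m - 1*1710 = 2352 - 1*1710 = 2352 - 1710 = 642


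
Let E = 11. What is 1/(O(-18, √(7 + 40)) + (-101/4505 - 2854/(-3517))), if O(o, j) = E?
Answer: 15844085/186786988 ≈ 0.084824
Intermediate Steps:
O(o, j) = 11
1/(O(-18, √(7 + 40)) + (-101/4505 - 2854/(-3517))) = 1/(11 + (-101/4505 - 2854/(-3517))) = 1/(11 + (-101*1/4505 - 2854*(-1/3517))) = 1/(11 + (-101/4505 + 2854/3517)) = 1/(11 + 12502053/15844085) = 1/(186786988/15844085) = 15844085/186786988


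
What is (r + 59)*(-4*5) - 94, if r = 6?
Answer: -1394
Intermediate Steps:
(r + 59)*(-4*5) - 94 = (6 + 59)*(-4*5) - 94 = 65*(-20) - 94 = -1300 - 94 = -1394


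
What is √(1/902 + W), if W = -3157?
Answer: I*√2568546926/902 ≈ 56.187*I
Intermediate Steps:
√(1/902 + W) = √(1/902 - 3157) = √(-2847613/902) = I*√2568546926/902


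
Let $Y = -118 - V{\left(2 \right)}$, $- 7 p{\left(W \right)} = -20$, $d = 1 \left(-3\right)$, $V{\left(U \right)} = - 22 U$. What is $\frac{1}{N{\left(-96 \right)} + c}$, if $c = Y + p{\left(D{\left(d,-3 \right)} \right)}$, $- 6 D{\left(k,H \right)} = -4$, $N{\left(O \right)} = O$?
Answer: $- \frac{7}{1170} \approx -0.0059829$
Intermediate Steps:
$d = -3$
$D{\left(k,H \right)} = \frac{2}{3}$ ($D{\left(k,H \right)} = \left(- \frac{1}{6}\right) \left(-4\right) = \frac{2}{3}$)
$p{\left(W \right)} = \frac{20}{7}$ ($p{\left(W \right)} = \left(- \frac{1}{7}\right) \left(-20\right) = \frac{20}{7}$)
$Y = -74$ ($Y = -118 - \left(-22\right) 2 = -118 - -44 = -118 + 44 = -74$)
$c = - \frac{498}{7}$ ($c = -74 + \frac{20}{7} = - \frac{498}{7} \approx -71.143$)
$\frac{1}{N{\left(-96 \right)} + c} = \frac{1}{-96 - \frac{498}{7}} = \frac{1}{- \frac{1170}{7}} = - \frac{7}{1170}$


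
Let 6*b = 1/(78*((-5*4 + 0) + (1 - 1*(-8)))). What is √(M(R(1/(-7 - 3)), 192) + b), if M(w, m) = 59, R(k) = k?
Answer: √43433533/858 ≈ 7.6811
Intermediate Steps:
b = -1/5148 (b = 1/(6*((78*((-5*4 + 0) + (1 - 1*(-8)))))) = 1/(6*((78*((-20 + 0) + (1 + 8))))) = 1/(6*((78*(-20 + 9)))) = 1/(6*((78*(-11)))) = (⅙)/(-858) = (⅙)*(-1/858) = -1/5148 ≈ -0.00019425)
√(M(R(1/(-7 - 3)), 192) + b) = √(59 - 1/5148) = √(303731/5148) = √43433533/858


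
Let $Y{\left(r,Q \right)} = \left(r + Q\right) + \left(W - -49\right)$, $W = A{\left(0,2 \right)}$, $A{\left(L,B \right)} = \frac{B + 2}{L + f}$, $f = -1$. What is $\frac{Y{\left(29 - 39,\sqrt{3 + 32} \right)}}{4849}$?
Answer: $\frac{35}{4849} + \frac{\sqrt{35}}{4849} \approx 0.0084381$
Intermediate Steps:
$A{\left(L,B \right)} = \frac{2 + B}{-1 + L}$ ($A{\left(L,B \right)} = \frac{B + 2}{L - 1} = \frac{2 + B}{-1 + L}$)
$W = -4$ ($W = \frac{2 + 2}{-1 + 0} = \frac{1}{-1} \cdot 4 = \left(-1\right) 4 = -4$)
$Y{\left(r,Q \right)} = 45 + Q + r$ ($Y{\left(r,Q \right)} = \left(r + Q\right) - -45 = \left(Q + r\right) + \left(-4 + 49\right) = \left(Q + r\right) + 45 = 45 + Q + r$)
$\frac{Y{\left(29 - 39,\sqrt{3 + 32} \right)}}{4849} = \frac{45 + \sqrt{3 + 32} + \left(29 - 39\right)}{4849} = \left(45 + \sqrt{35} - 10\right) \frac{1}{4849} = \left(35 + \sqrt{35}\right) \frac{1}{4849} = \frac{35}{4849} + \frac{\sqrt{35}}{4849}$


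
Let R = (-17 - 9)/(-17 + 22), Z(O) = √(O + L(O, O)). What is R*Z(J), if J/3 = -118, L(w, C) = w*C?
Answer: -26*√124962/5 ≈ -1838.2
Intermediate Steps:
L(w, C) = C*w
J = -354 (J = 3*(-118) = -354)
Z(O) = √(O + O²) (Z(O) = √(O + O*O) = √(O + O²))
R = -26/5 ≈ -5.2000
R*Z(J) = -26*√124962/5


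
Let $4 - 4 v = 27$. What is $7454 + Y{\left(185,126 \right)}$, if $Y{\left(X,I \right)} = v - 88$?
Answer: $\frac{29441}{4} \approx 7360.3$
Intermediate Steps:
$v = - \frac{23}{4}$ ($v = 1 - \frac{27}{4} = - \frac{23}{4} \approx -5.75$)
$Y{\left(X,I \right)} = - \frac{375}{4}$ ($Y{\left(X,I \right)} = - \frac{23}{4} - 88 = - \frac{375}{4}$)
$7454 + Y{\left(185,126 \right)} = 7454 - \frac{375}{4} = \frac{29441}{4}$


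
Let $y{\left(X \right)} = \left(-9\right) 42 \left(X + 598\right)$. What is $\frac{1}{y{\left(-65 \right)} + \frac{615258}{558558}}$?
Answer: $- \frac{4433}{893129359} \approx -4.9634 \cdot 10^{-6}$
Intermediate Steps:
$y{\left(X \right)} = -226044 - 378 X$ ($y{\left(X \right)} = - 378 \left(598 + X\right) = -226044 - 378 X$)
$\frac{1}{y{\left(-65 \right)} + \frac{615258}{558558}} = \frac{1}{\left(-226044 - -24570\right) + \frac{615258}{558558}} = \frac{1}{\left(-226044 + 24570\right) + 615258 \cdot \frac{1}{558558}} = \frac{1}{-201474 + \frac{4883}{4433}} = \frac{1}{- \frac{893129359}{4433}} = - \frac{4433}{893129359}$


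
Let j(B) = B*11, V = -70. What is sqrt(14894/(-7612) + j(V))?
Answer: I*sqrt(92415562)/346 ≈ 27.784*I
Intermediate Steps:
j(B) = 11*B
sqrt(14894/(-7612) + j(V)) = sqrt(14894/(-7612) + 11*(-70)) = sqrt(14894*(-1/7612) - 770) = sqrt(-677/346 - 770) = sqrt(-267097/346) = I*sqrt(92415562)/346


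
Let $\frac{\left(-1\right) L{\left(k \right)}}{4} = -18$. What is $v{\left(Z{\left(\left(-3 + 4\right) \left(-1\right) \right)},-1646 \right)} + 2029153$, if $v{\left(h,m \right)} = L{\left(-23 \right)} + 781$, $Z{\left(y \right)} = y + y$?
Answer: $2030006$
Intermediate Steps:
$L{\left(k \right)} = 72$ ($L{\left(k \right)} = \left(-4\right) \left(-18\right) = 72$)
$Z{\left(y \right)} = 2 y$
$v{\left(h,m \right)} = 853$ ($v{\left(h,m \right)} = 72 + 781 = 853$)
$v{\left(Z{\left(\left(-3 + 4\right) \left(-1\right) \right)},-1646 \right)} + 2029153 = 853 + 2029153 = 2030006$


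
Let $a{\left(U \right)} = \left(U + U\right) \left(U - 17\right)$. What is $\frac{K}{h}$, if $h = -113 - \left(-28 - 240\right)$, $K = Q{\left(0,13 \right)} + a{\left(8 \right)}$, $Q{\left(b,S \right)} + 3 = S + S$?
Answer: $- \frac{121}{155} \approx -0.78065$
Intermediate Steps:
$Q{\left(b,S \right)} = -3 + 2 S$ ($Q{\left(b,S \right)} = -3 + \left(S + S\right) = -3 + 2 S$)
$a{\left(U \right)} = 2 U \left(-17 + U\right)$
$K = -121$ ($K = \left(-3 + 2 \cdot 13\right) + 2 \cdot 8 \left(-17 + 8\right) = \left(-3 + 26\right) + 2 \cdot 8 \left(-9\right) = 23 - 144 = -121$)
$h = 155$ ($h = -113 - \left(-28 - 240\right) = -113 - -268 = -113 + 268 = 155$)
$\frac{K}{h} = - \frac{121}{155}$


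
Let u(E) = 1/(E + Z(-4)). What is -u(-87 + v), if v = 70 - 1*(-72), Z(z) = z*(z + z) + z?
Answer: -1/83 ≈ -0.012048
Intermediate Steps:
Z(z) = z + 2*z**2 (Z(z) = z*(2*z) + z = 2*z**2 + z = z + 2*z**2)
v = 142 (v = 70 + 72 = 142)
u(E) = 1/(28 + E) (u(E) = 1/(E - 4*(1 + 2*(-4))) = 1/(E - 4*(1 - 8)) = 1/(E - 4*(-7)) = 1/(E + 28) = 1/(28 + E))
-u(-87 + v) = -1/(28 + (-87 + 142)) = -1/(28 + 55) = -1/83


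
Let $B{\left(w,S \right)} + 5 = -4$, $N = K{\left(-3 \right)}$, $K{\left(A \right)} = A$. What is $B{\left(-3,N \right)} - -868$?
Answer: $859$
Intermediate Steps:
$N = -3$
$B{\left(w,S \right)} = -9$ ($B{\left(w,S \right)} = -5 - 4 = -9$)
$B{\left(-3,N \right)} - -868 = -9 - -868 = -9 + 868 = 859$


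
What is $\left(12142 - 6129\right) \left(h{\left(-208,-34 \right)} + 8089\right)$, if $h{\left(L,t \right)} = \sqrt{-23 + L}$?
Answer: $48639157 + 6013 i \sqrt{231} \approx 4.8639 \cdot 10^{7} + 91390.0 i$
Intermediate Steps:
$\left(12142 - 6129\right) \left(h{\left(-208,-34 \right)} + 8089\right) = \left(12142 - 6129\right) \left(\sqrt{-23 - 208} + 8089\right) = 6013 \left(\sqrt{-231} + 8089\right) = 6013 \left(i \sqrt{231} + 8089\right) = 6013 \left(8089 + i \sqrt{231}\right) = 48639157 + 6013 i \sqrt{231}$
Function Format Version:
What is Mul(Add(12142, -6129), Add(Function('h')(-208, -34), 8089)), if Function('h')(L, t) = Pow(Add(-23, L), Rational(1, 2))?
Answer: Add(48639157, Mul(6013, I, Pow(231, Rational(1, 2)))) ≈ Add(4.8639e+7, Mul(91390., I))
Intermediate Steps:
Mul(Add(12142, -6129), Add(Function('h')(-208, -34), 8089)) = Mul(Add(12142, -6129), Add(Pow(Add(-23, -208), Rational(1, 2)), 8089)) = Mul(6013, Add(Pow(-231, Rational(1, 2)), 8089)) = Mul(6013, Add(Mul(I, Pow(231, Rational(1, 2))), 8089)) = Mul(6013, Add(8089, Mul(I, Pow(231, Rational(1, 2))))) = Add(48639157, Mul(6013, I, Pow(231, Rational(1, 2))))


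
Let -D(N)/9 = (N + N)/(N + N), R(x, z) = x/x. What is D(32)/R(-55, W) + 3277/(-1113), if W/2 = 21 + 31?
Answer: -13294/1113 ≈ -11.944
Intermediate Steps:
W = 104 (W = 2*(21 + 31) = 2*52 = 104)
R(x, z) = 1
D(N) = -9 (D(N) = -9*(N + N)/(N + N) = -9*2*N/(2*N) = -9*2*N*1/(2*N) = -9*1 = -9)
D(32)/R(-55, W) + 3277/(-1113) = -9/1 + 3277/(-1113) = -9*1 + 3277*(-1/1113) = -9 - 3277/1113 = -13294/1113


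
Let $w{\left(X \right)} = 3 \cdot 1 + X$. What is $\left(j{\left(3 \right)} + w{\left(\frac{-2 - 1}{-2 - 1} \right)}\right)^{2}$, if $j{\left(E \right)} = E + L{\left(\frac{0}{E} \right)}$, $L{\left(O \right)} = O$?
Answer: $49$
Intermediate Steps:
$j{\left(E \right)} = E$ ($j{\left(E \right)} = E + \frac{0}{E} = E + 0 = E$)
$w{\left(X \right)} = 3 + X$
$\left(j{\left(3 \right)} + w{\left(\frac{-2 - 1}{-2 - 1} \right)}\right)^{2} = \left(3 + \left(3 + \frac{-2 - 1}{-2 - 1}\right)\right)^{2} = \left(3 + \left(3 - \frac{3}{-3}\right)\right)^{2} = \left(3 + \left(3 - -1\right)\right)^{2} = \left(3 + \left(3 + 1\right)\right)^{2} = \left(3 + 4\right)^{2} = 7^{2} = 49$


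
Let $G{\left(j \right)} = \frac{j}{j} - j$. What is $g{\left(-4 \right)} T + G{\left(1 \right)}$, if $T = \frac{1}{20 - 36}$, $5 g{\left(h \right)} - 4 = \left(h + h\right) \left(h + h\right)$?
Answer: $- \frac{17}{20} \approx -0.85$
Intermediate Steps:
$G{\left(j \right)} = 1 - j$
$g{\left(h \right)} = \frac{4}{5} + \frac{4 h^{2}}{5}$ ($g{\left(h \right)} = \frac{4}{5} + \frac{\left(h + h\right) \left(h + h\right)}{5} = \frac{4}{5} + \frac{2 h 2 h}{5} = \frac{4}{5} + \frac{4 h^{2}}{5}$)
$T = - \frac{1}{16}$ ($T = \frac{1}{-16} = - \frac{1}{16} \approx -0.0625$)
$g{\left(-4 \right)} T + G{\left(1 \right)} = \left(\frac{4}{5} + \frac{4 \left(-4\right)^{2}}{5}\right) \left(- \frac{1}{16}\right) + \left(1 - 1\right) = \left(\frac{4}{5} + \frac{4}{5} \cdot 16\right) \left(- \frac{1}{16}\right) + \left(1 - 1\right) = \left(\frac{4}{5} + \frac{64}{5}\right) \left(- \frac{1}{16}\right) + 0 = \frac{68}{5} \left(- \frac{1}{16}\right) + 0 = - \frac{17}{20} + 0 = - \frac{17}{20}$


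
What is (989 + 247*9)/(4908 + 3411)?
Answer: 3212/8319 ≈ 0.38610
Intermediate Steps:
(989 + 247*9)/(4908 + 3411) = (989 + 2223)/8319 = 3212*(1/8319) = 3212/8319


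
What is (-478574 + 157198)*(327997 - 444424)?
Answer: 37416843552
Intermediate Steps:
(-478574 + 157198)*(327997 - 444424) = -321376*(-116427) = 37416843552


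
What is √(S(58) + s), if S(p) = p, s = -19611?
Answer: I*√19553 ≈ 139.83*I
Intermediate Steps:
√(S(58) + s) = √(58 - 19611) = √(-19553) = I*√19553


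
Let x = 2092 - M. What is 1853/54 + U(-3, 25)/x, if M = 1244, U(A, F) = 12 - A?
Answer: 786077/22896 ≈ 34.333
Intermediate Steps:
x = 848 (x = 2092 - 1*1244 = 2092 - 1244 = 848)
1853/54 + U(-3, 25)/x = 1853/54 + (12 - 1*(-3))/848 = 1853*(1/54) + (12 + 3)*(1/848) = 1853/54 + 15*(1/848) = 1853/54 + 15/848 = 786077/22896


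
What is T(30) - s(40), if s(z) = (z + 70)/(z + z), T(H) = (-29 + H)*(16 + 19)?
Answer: 269/8 ≈ 33.625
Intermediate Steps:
T(H) = -1015 + 35*H (T(H) = (-29 + H)*35 = -1015 + 35*H)
s(z) = (70 + z)/(2*z) (s(z) = (70 + z)/((2*z)) = (70 + z)*(1/(2*z)) = (70 + z)/(2*z))
T(30) - s(40) = (-1015 + 35*30) - (70 + 40)/(2*40) = (-1015 + 1050) - 110/(2*40) = 35 - 1*11/8 = 35 - 11/8 = 269/8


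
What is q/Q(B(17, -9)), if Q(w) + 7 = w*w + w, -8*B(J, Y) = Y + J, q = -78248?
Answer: 78248/7 ≈ 11178.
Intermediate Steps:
B(J, Y) = -J/8 - Y/8 (B(J, Y) = -(Y + J)/8 = -(J + Y)/8 = -J/8 - Y/8)
Q(w) = -7 + w + w² (Q(w) = -7 + (w*w + w) = -7 + (w² + w) = -7 + (w + w²) = -7 + w + w²)
q/Q(B(17, -9)) = -78248/(-7 + (-⅛*17 - ⅛*(-9)) + (-⅛*17 - ⅛*(-9))²) = -78248/(-7 + (-17/8 + 9/8) + (-17/8 + 9/8)²) = -78248/(-7 - 1 + (-1)²) = -78248/(-7 - 1 + 1) = -78248/(-7) = -78248*(-⅐) = 78248/7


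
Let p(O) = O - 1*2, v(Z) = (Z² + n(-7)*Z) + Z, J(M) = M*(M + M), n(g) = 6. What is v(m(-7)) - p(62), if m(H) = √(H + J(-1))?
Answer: -65 + 7*I*√5 ≈ -65.0 + 15.652*I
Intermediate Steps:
J(M) = 2*M² (J(M) = M*(2*M) = 2*M²)
m(H) = √(2 + H) (m(H) = √(H + 2*(-1)²) = √(H + 2*1) = √(H + 2) = √(2 + H))
v(Z) = Z² + 7*Z (v(Z) = (Z² + 6*Z) + Z = Z² + 7*Z)
p(O) = -2 + O (p(O) = O - 2 = -2 + O)
v(m(-7)) - p(62) = √(2 - 7)*(7 + √(2 - 7)) - (-2 + 62) = √(-5)*(7 + √(-5)) - 1*60 = (I*√5)*(7 + I*√5) - 60 = I*√5*(7 + I*√5) - 60 = -60 + I*√5*(7 + I*√5)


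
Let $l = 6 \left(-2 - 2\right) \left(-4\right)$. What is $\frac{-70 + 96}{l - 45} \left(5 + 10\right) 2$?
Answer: $\frac{260}{17} \approx 15.294$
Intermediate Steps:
$l = 96$ ($l = 6 \left(-4\right) \left(-4\right) = \left(-24\right) \left(-4\right) = 96$)
$\frac{-70 + 96}{l - 45} \left(5 + 10\right) 2 = \frac{-70 + 96}{96 - 45} \left(5 + 10\right) 2 = \frac{26}{51} \cdot 15 \cdot 2 = 26 \cdot \frac{1}{51} \cdot 30 = \frac{26}{51} \cdot 30 = \frac{260}{17}$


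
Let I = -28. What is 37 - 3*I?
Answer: 121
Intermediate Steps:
37 - 3*I = 37 - 3*(-28) = 37 + 84 = 121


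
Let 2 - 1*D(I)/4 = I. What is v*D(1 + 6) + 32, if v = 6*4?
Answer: -448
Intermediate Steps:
D(I) = 8 - 4*I
v = 24
v*D(1 + 6) + 32 = 24*(8 - 4*(1 + 6)) + 32 = 24*(8 - 4*7) + 32 = 24*(8 - 28) + 32 = 24*(-20) + 32 = -480 + 32 = -448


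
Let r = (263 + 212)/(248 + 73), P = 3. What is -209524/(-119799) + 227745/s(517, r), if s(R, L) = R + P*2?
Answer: 27393204307/62654877 ≈ 437.21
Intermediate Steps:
r = 475/321 ≈ 1.4798
s(R, L) = 6 + R (s(R, L) = R + 3*2 = R + 6 = 6 + R)
-209524/(-119799) + 227745/s(517, r) = -209524/(-119799) + 227745/(6 + 517) = -209524*(-1/119799) + 227745/523 = 209524/119799 + 227745*(1/523) = 209524/119799 + 227745/523 = 27393204307/62654877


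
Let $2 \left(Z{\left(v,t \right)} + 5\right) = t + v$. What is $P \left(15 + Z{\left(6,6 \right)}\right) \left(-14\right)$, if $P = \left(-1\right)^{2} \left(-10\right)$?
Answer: $2240$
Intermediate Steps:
$Z{\left(v,t \right)} = -5 + \frac{t}{2} + \frac{v}{2}$ ($Z{\left(v,t \right)} = -5 + \frac{t + v}{2} = -5 + \left(\frac{t}{2} + \frac{v}{2}\right) = -5 + \frac{t}{2} + \frac{v}{2}$)
$P = -10$ ($P = 1 \left(-10\right) = -10$)
$P \left(15 + Z{\left(6,6 \right)}\right) \left(-14\right) = - 10 \left(15 + \left(-5 + \frac{1}{2} \cdot 6 + \frac{1}{2} \cdot 6\right)\right) \left(-14\right) = - 10 \left(15 + \left(-5 + 3 + 3\right)\right) \left(-14\right) = - 10 \left(15 + 1\right) \left(-14\right) = - 10 \cdot 16 \left(-14\right) = \left(-10\right) \left(-224\right) = 2240$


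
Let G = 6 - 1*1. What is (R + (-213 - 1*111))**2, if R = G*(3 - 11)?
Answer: 132496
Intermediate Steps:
G = 5 (G = 6 - 1 = 5)
R = -40 (R = 5*(3 - 11) = 5*(-8) = -40)
(R + (-213 - 1*111))**2 = (-40 + (-213 - 1*111))**2 = (-40 + (-213 - 111))**2 = (-40 - 324)**2 = (-364)**2 = 132496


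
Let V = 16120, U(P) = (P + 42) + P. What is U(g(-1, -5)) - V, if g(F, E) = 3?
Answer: -16072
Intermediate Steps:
U(P) = 42 + 2*P (U(P) = (42 + P) + P = 42 + 2*P)
U(g(-1, -5)) - V = (42 + 2*3) - 1*16120 = (42 + 6) - 16120 = 48 - 16120 = -16072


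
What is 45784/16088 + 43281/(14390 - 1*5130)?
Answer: 140033071/18621860 ≈ 7.5198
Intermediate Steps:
45784/16088 + 43281/(14390 - 1*5130) = 45784*(1/16088) + 43281/(14390 - 5130) = 5723/2011 + 43281/9260 = 140033071/18621860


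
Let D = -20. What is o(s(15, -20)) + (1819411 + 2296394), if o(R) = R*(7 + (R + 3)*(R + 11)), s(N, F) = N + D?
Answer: 4115830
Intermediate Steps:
s(N, F) = -20 + N (s(N, F) = N - 20 = -20 + N)
o(R) = R*(7 + (3 + R)*(11 + R))
o(s(15, -20)) + (1819411 + 2296394) = (-20 + 15)*(40 + (-20 + 15)**2 + 14*(-20 + 15)) + (1819411 + 2296394) = -5*(40 + (-5)**2 + 14*(-5)) + 4115805 = -5*(40 + 25 - 70) + 4115805 = -5*(-5) + 4115805 = 25 + 4115805 = 4115830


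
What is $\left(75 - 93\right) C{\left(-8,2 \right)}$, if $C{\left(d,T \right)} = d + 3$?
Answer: $90$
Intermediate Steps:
$C{\left(d,T \right)} = 3 + d$
$\left(75 - 93\right) C{\left(-8,2 \right)} = \left(75 - 93\right) \left(3 - 8\right) = \left(-18\right) \left(-5\right) = 90$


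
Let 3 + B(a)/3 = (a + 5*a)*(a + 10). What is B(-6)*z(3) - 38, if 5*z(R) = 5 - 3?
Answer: -1072/5 ≈ -214.40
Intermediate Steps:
z(R) = ⅖ (z(R) = (5 - 3)/5 = (⅕)*2 = ⅖)
B(a) = -9 + 18*a*(10 + a) (B(a) = -9 + 3*((a + 5*a)*(a + 10)) = -9 + 3*((6*a)*(10 + a)) = -9 + 3*(6*a*(10 + a)) = -9 + 18*a*(10 + a))
B(-6)*z(3) - 38 = (-9 + 18*(-6)² + 180*(-6))*(⅖) - 38 = (-9 + 18*36 - 1080)*(⅖) - 38 = (-9 + 648 - 1080)*(⅖) - 38 = -441*⅖ - 38 = -882/5 - 38 = -1072/5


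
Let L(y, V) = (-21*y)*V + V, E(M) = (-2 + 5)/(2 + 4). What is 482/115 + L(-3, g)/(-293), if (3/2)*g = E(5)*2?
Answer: 408958/101085 ≈ 4.0457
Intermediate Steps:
E(M) = 1/2 (E(M) = 3/6 = 3*(1/6) = 1/2)
g = 2/3 (g = 2*((1/2)*2)/3 = (2/3)*1 = 2/3 ≈ 0.66667)
L(y, V) = V - 21*V*y (L(y, V) = -21*V*y + V = V - 21*V*y)
482/115 + L(-3, g)/(-293) = 482/115 + (2*(1 - 21*(-3))/3)/(-293) = 482*(1/115) + (2*(1 + 63)/3)*(-1/293) = 482/115 + ((2/3)*64)*(-1/293) = 482/115 + (128/3)*(-1/293) = 482/115 - 128/879 = 408958/101085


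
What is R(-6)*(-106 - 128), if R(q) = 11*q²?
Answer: -92664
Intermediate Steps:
R(-6)*(-106 - 128) = (11*(-6)²)*(-106 - 128) = (11*36)*(-234) = 396*(-234) = -92664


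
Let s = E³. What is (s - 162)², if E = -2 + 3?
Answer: 25921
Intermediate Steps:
E = 1
s = 1 (s = 1³ = 1)
(s - 162)² = (1 - 162)² = (-161)² = 25921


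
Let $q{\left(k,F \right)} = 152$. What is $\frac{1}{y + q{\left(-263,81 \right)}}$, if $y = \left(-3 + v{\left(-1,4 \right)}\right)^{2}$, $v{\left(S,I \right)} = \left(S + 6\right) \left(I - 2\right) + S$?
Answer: $\frac{1}{188} \approx 0.0053191$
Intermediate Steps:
$v{\left(S,I \right)} = S + \left(-2 + I\right) \left(6 + S\right)$ ($v{\left(S,I \right)} = \left(6 + S\right) \left(-2 + I\right) + S = \left(-2 + I\right) \left(6 + S\right) + S = S + \left(-2 + I\right) \left(6 + S\right)$)
$y = 36$ ($y = \left(-3 + \left(-12 - -1 + 6 \cdot 4 + 4 \left(-1\right)\right)\right)^{2} = \left(-3 + \left(-12 + 1 + 24 - 4\right)\right)^{2} = \left(-3 + 9\right)^{2} = 6^{2} = 36$)
$\frac{1}{y + q{\left(-263,81 \right)}} = \frac{1}{36 + 152} = \frac{1}{188}$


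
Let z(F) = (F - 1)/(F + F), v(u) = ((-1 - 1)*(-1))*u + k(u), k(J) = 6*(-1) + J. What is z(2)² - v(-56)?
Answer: 2785/16 ≈ 174.06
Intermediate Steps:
k(J) = -6 + J
v(u) = -6 + 3*u (v(u) = ((-1 - 1)*(-1))*u + (-6 + u) = (-2*(-1))*u + (-6 + u) = 2*u + (-6 + u) = -6 + 3*u)
z(F) = (-1 + F)/(2*F) (z(F) = (-1 + F)/((2*F)) = (-1 + F)*(1/(2*F)) = (-1 + F)/(2*F))
z(2)² - v(-56) = ((½)*(-1 + 2)/2)² - (-6 + 3*(-56)) = ((½)*(½)*1)² - (-6 - 168) = (¼)² - 1*(-174) = 1/16 + 174 = 2785/16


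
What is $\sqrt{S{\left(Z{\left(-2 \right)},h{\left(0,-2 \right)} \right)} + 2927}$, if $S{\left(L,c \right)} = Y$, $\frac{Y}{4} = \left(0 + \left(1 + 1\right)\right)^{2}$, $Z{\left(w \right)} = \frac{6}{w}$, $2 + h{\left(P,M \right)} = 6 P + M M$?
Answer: $3 \sqrt{327} \approx 54.249$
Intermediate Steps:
$h{\left(P,M \right)} = -2 + M^{2} + 6 P$ ($h{\left(P,M \right)} = -2 + \left(6 P + M M\right) = -2 + \left(6 P + M^{2}\right) = -2 + \left(M^{2} + 6 P\right) = -2 + M^{2} + 6 P$)
$Y = 16$ ($Y = 4 \left(0 + \left(1 + 1\right)\right)^{2} = 4 \left(0 + 2\right)^{2} = 4 \cdot 2^{2} = 4 \cdot 4 = 16$)
$S{\left(L,c \right)} = 16$
$\sqrt{S{\left(Z{\left(-2 \right)},h{\left(0,-2 \right)} \right)} + 2927} = \sqrt{16 + 2927} = \sqrt{2943} = 3 \sqrt{327}$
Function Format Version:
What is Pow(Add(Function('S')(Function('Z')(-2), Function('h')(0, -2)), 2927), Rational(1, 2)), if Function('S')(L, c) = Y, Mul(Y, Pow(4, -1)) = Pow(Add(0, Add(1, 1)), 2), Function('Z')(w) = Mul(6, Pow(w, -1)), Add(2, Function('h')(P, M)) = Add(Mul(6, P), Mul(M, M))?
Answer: Mul(3, Pow(327, Rational(1, 2))) ≈ 54.249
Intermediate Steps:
Function('h')(P, M) = Add(-2, Pow(M, 2), Mul(6, P)) (Function('h')(P, M) = Add(-2, Add(Mul(6, P), Mul(M, M))) = Add(-2, Add(Mul(6, P), Pow(M, 2))) = Add(-2, Add(Pow(M, 2), Mul(6, P))) = Add(-2, Pow(M, 2), Mul(6, P)))
Y = 16 (Y = Mul(4, Pow(Add(0, Add(1, 1)), 2)) = Mul(4, Pow(Add(0, 2), 2)) = Mul(4, Pow(2, 2)) = Mul(4, 4) = 16)
Function('S')(L, c) = 16
Pow(Add(Function('S')(Function('Z')(-2), Function('h')(0, -2)), 2927), Rational(1, 2)) = Pow(Add(16, 2927), Rational(1, 2)) = Pow(2943, Rational(1, 2)) = Mul(3, Pow(327, Rational(1, 2)))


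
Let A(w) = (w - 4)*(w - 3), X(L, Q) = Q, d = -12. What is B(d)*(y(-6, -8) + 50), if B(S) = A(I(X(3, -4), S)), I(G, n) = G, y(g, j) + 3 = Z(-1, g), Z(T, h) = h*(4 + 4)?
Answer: -56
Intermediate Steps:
Z(T, h) = 8*h (Z(T, h) = h*8 = 8*h)
y(g, j) = -3 + 8*g
A(w) = (-4 + w)*(-3 + w)
B(S) = 56 (B(S) = 12 + (-4)² - 7*(-4) = 12 + 16 + 28 = 56)
B(d)*(y(-6, -8) + 50) = 56*((-3 + 8*(-6)) + 50) = 56*((-3 - 48) + 50) = 56*(-51 + 50) = 56*(-1) = -56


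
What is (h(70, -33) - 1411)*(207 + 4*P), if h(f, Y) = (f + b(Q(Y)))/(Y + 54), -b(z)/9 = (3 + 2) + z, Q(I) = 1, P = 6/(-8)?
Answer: -2013820/7 ≈ -2.8769e+5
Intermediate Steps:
P = -¾ (P = 6*(-⅛) = -¾ ≈ -0.75000)
b(z) = -45 - 9*z (b(z) = -9*((3 + 2) + z) = -9*(5 + z) = -45 - 9*z)
h(f, Y) = (-54 + f)/(54 + Y) (h(f, Y) = (f + (-45 - 9*1))/(Y + 54) = (f + (-45 - 9))/(54 + Y) = (f - 54)/(54 + Y) = (-54 + f)/(54 + Y))
(h(70, -33) - 1411)*(207 + 4*P) = ((-54 + 70)/(54 - 33) - 1411)*(207 + 4*(-¾)) = (16/21 - 1411)*(207 - 3) = ((1/21)*16 - 1411)*204 = (16/21 - 1411)*204 = -29615/21*204 = -2013820/7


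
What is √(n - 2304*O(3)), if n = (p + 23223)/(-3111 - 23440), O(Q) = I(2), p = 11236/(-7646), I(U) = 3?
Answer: I*√1453559990156787199/14500639 ≈ 83.144*I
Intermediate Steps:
p = -5618/3823 (p = 11236*(-1/7646) = -5618/3823 ≈ -1.4695)
O(Q) = 3
n = -12682273/14500639 (n = (-5618/3823 + 23223)/(-3111 - 23440) = (88775911/3823)/(-26551) = (88775911/3823)*(-1/26551) = -12682273/14500639 ≈ -0.87460)
√(n - 2304*O(3)) = √(-12682273/14500639 - 2304*3) = √(-12682273/14500639 - 6912) = √(-100241099041/14500639) = I*√1453559990156787199/14500639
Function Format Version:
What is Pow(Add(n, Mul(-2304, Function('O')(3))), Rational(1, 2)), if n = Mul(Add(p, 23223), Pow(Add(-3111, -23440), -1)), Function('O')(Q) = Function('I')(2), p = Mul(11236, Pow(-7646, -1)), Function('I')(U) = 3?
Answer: Mul(Rational(1, 14500639), I, Pow(1453559990156787199, Rational(1, 2))) ≈ Mul(83.144, I)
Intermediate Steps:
p = Rational(-5618, 3823) (p = Mul(11236, Rational(-1, 7646)) = Rational(-5618, 3823) ≈ -1.4695)
Function('O')(Q) = 3
n = Rational(-12682273, 14500639) (n = Mul(Add(Rational(-5618, 3823), 23223), Pow(Add(-3111, -23440), -1)) = Mul(Rational(88775911, 3823), Pow(-26551, -1)) = Mul(Rational(88775911, 3823), Rational(-1, 26551)) = Rational(-12682273, 14500639) ≈ -0.87460)
Pow(Add(n, Mul(-2304, Function('O')(3))), Rational(1, 2)) = Pow(Add(Rational(-12682273, 14500639), Mul(-2304, 3)), Rational(1, 2)) = Pow(Add(Rational(-12682273, 14500639), -6912), Rational(1, 2)) = Pow(Rational(-100241099041, 14500639), Rational(1, 2)) = Mul(Rational(1, 14500639), I, Pow(1453559990156787199, Rational(1, 2)))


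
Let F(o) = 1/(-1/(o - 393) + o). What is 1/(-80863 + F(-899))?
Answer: -1161507/93922941833 ≈ -1.2367e-5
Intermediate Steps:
F(o) = 1/(o - 1/(-393 + o)) (F(o) = 1/(-1/(-393 + o) + o) = 1/(o - 1/(-393 + o)))
1/(-80863 + F(-899)) = 1/(-80863 + (393 - 1*(-899))/(1 - 1*(-899)² + 393*(-899))) = 1/(-80863 + (393 + 899)/(1 - 1*808201 - 353307)) = 1/(-80863 + 1292/(1 - 808201 - 353307)) = 1/(-80863 + 1292/(-1161507)) = 1/(-80863 - 1/1161507*1292) = 1/(-80863 - 1292/1161507) = 1/(-93922941833/1161507) = -1161507/93922941833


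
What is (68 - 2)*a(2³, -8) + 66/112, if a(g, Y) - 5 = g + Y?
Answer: 18513/56 ≈ 330.59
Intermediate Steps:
a(g, Y) = 5 + Y + g (a(g, Y) = 5 + (g + Y) = 5 + (Y + g) = 5 + Y + g)
(68 - 2)*a(2³, -8) + 66/112 = (68 - 2)*(5 - 8 + 2³) + 66/112 = 66*(5 - 8 + 8) + 66*(1/112) = 66*5 + 33/56 = 330 + 33/56 = 18513/56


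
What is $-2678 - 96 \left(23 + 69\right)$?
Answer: $-11510$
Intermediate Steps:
$-2678 - 96 \left(23 + 69\right) = -2678 - 96 \cdot 92 = -2678 - 8832 = -11510$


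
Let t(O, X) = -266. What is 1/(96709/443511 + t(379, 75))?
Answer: -443511/117877217 ≈ -0.0037625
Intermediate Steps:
1/(96709/443511 + t(379, 75)) = 1/(96709/443511 - 266) = 1/(-117877217/443511) = -443511/117877217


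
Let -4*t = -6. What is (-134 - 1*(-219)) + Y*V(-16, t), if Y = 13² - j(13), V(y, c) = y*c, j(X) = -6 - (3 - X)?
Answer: -3875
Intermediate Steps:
t = 3/2 (t = -¼*(-6) = 3/2 ≈ 1.5000)
j(X) = -9 + X (j(X) = -6 + (-3 + X) = -9 + X)
V(y, c) = c*y
Y = 165 (Y = 13² - (-9 + 13) = 169 - 1*4 = 169 - 4 = 165)
(-134 - 1*(-219)) + Y*V(-16, t) = (-134 - 1*(-219)) + 165*((3/2)*(-16)) = (-134 + 219) + 165*(-24) = 85 - 3960 = -3875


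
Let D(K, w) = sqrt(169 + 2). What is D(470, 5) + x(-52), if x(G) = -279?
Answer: -279 + 3*sqrt(19) ≈ -265.92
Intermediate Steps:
D(K, w) = 3*sqrt(19) (D(K, w) = sqrt(171) = 3*sqrt(19))
D(470, 5) + x(-52) = 3*sqrt(19) - 279 = -279 + 3*sqrt(19)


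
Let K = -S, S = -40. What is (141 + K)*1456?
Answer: 263536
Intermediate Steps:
K = 40 (K = -1*(-40) = 40)
(141 + K)*1456 = (141 + 40)*1456 = 181*1456 = 263536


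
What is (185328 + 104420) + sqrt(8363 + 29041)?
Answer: 289748 + 6*sqrt(1039) ≈ 2.8994e+5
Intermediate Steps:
(185328 + 104420) + sqrt(8363 + 29041) = 289748 + sqrt(37404) = 289748 + 6*sqrt(1039)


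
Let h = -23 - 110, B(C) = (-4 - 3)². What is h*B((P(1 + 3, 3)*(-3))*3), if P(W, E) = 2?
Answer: -6517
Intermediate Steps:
B(C) = 49 (B(C) = (-7)² = 49)
h = -133
h*B((P(1 + 3, 3)*(-3))*3) = -133*49 = -6517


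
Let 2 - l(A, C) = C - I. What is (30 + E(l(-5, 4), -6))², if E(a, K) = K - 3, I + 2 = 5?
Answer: 441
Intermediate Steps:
I = 3 (I = -2 + 5 = 3)
l(A, C) = 5 - C (l(A, C) = 2 - (C - 1*3) = 2 - (C - 3) = 2 - (-3 + C) = 2 + (3 - C) = 5 - C)
E(a, K) = -3 + K
(30 + E(l(-5, 4), -6))² = (30 + (-3 - 6))² = (30 - 9)² = 21² = 441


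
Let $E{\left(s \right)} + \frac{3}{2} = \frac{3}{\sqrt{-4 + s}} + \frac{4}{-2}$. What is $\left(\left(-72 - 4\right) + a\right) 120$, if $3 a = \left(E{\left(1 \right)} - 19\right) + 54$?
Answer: $-7860 - 40 i \sqrt{3} \approx -7860.0 - 69.282 i$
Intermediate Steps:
$E{\left(s \right)} = - \frac{7}{2} + \frac{3}{\sqrt{-4 + s}}$ ($E{\left(s \right)} = - \frac{3}{2} + \left(\frac{3}{\sqrt{-4 + s}} + \frac{4}{-2}\right) = - \frac{3}{2} + \left(\frac{3}{\sqrt{-4 + s}} + 4 \left(- \frac{1}{2}\right)\right) = - \frac{3}{2} - \left(2 - \frac{3}{\sqrt{-4 + s}}\right) = - \frac{7}{2} + \frac{3}{\sqrt{-4 + s}}$)
$a = \frac{21}{2} - \frac{i \sqrt{3}}{3}$ ($a = \frac{\left(\left(- \frac{7}{2} + \frac{3}{\sqrt{-4 + 1}}\right) - 19\right) + 54}{3} = \frac{\left(\left(- \frac{7}{2} + \frac{3}{i \sqrt{3}}\right) - 19\right) + 54}{3} = \frac{\left(\left(- \frac{7}{2} + 3 \left(- \frac{i \sqrt{3}}{3}\right)\right) - 19\right) + 54}{3} = \frac{\left(\left(- \frac{7}{2} - i \sqrt{3}\right) - 19\right) + 54}{3} = \frac{\left(- \frac{45}{2} - i \sqrt{3}\right) + 54}{3} = \frac{\frac{63}{2} - i \sqrt{3}}{3} = \frac{21}{2} - \frac{i \sqrt{3}}{3} \approx 10.5 - 0.57735 i$)
$\left(\left(-72 - 4\right) + a\right) 120 = \left(\left(-72 - 4\right) + \left(\frac{21}{2} - \frac{i \sqrt{3}}{3}\right)\right) 120 = \left(-76 + \left(\frac{21}{2} - \frac{i \sqrt{3}}{3}\right)\right) 120 = \left(- \frac{131}{2} - \frac{i \sqrt{3}}{3}\right) 120 = -7860 - 40 i \sqrt{3}$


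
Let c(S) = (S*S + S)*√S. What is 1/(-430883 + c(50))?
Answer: -430883/185335034689 - 12750*√2/185335034689 ≈ -2.4222e-6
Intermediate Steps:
c(S) = √S*(S + S²) (c(S) = (S² + S)*√S = (S + S²)*√S = √S*(S + S²))
1/(-430883 + c(50)) = 1/(-430883 + 50^(3/2)*(1 + 50)) = 1/(-430883 + (250*√2)*51) = 1/(-430883 + 12750*√2)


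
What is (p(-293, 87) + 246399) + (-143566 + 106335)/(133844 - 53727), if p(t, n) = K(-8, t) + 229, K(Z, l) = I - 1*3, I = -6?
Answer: 19758337192/80117 ≈ 2.4662e+5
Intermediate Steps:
K(Z, l) = -9 (K(Z, l) = -6 - 1*3 = -6 - 3 = -9)
p(t, n) = 220 (p(t, n) = -9 + 229 = 220)
(p(-293, 87) + 246399) + (-143566 + 106335)/(133844 - 53727) = (220 + 246399) + (-143566 + 106335)/(133844 - 53727) = 246619 - 37231/80117 = 19758337192/80117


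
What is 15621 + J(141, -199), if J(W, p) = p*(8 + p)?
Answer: 53630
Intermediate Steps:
15621 + J(141, -199) = 15621 - 199*(8 - 199) = 15621 - 199*(-191) = 15621 + 38009 = 53630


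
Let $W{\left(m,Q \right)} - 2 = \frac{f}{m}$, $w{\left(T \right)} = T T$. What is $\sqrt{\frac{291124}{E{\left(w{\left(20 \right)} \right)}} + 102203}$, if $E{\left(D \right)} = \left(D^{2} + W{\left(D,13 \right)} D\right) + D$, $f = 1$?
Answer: $\frac{\sqrt{2655869804149327}}{161201} \approx 319.69$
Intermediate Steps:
$w{\left(T \right)} = T^{2}$
$W{\left(m,Q \right)} = 2 + \frac{1}{m}$ ($W{\left(m,Q \right)} = 2 + 1 \frac{1}{m} = 2 + \frac{1}{m}$)
$E{\left(D \right)} = D + D^{2} + D \left(2 + \frac{1}{D}\right)$ ($E{\left(D \right)} = \left(D^{2} + \left(2 + \frac{1}{D}\right) D\right) + D = \left(D^{2} + D \left(2 + \frac{1}{D}\right)\right) + D = D + D^{2} + D \left(2 + \frac{1}{D}\right)$)
$\sqrt{\frac{291124}{E{\left(w{\left(20 \right)} \right)}} + 102203} = \sqrt{\frac{291124}{1 + 20^{2} \left(3 + 20^{2}\right)} + 102203} = \sqrt{\frac{291124}{1 + 400 \left(3 + 400\right)} + 102203} = \sqrt{\frac{291124}{1 + 400 \cdot 403} + 102203} = \sqrt{\frac{291124}{1 + 161200} + 102203} = \sqrt{\frac{291124}{161201} + 102203} = \sqrt{\frac{16475516927}{161201}} = \frac{\sqrt{2655869804149327}}{161201}$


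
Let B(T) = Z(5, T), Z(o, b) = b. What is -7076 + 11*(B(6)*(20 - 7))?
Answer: -6218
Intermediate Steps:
B(T) = T
-7076 + 11*(B(6)*(20 - 7)) = -7076 + 11*(6*(20 - 7)) = -7076 + 11*(6*13) = -7076 + 11*78 = -7076 + 858 = -6218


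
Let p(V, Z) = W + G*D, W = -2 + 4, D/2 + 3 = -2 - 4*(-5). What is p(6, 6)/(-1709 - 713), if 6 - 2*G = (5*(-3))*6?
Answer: -103/173 ≈ -0.59538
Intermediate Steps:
G = 48 (G = 3 - 5*(-3)*6/2 = 3 - (-15)*6/2 = 3 - ½*(-90) = 3 + 45 = 48)
D = 30 (D = -6 + 2*(-2 - 4*(-5)) = -6 + 2*(-2 + 20) = -6 + 2*18 = -6 + 36 = 30)
W = 2
p(V, Z) = 1442 (p(V, Z) = 2 + 48*30 = 2 + 1440 = 1442)
p(6, 6)/(-1709 - 713) = 1442/(-1709 - 713) = 1442/(-2422) = -1/2422*1442 = -103/173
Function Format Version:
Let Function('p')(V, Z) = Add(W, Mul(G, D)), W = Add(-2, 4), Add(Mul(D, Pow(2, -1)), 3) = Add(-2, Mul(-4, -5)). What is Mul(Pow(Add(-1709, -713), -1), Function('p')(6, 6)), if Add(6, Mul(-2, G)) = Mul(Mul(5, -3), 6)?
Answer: Rational(-103, 173) ≈ -0.59538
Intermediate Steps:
G = 48 (G = Add(3, Mul(Rational(-1, 2), Mul(Mul(5, -3), 6))) = Add(3, Mul(Rational(-1, 2), Mul(-15, 6))) = Add(3, Mul(Rational(-1, 2), -90)) = Add(3, 45) = 48)
D = 30 (D = Add(-6, Mul(2, Add(-2, Mul(-4, -5)))) = Add(-6, Mul(2, Add(-2, 20))) = Add(-6, Mul(2, 18)) = Add(-6, 36) = 30)
W = 2
Function('p')(V, Z) = 1442 (Function('p')(V, Z) = Add(2, Mul(48, 30)) = Add(2, 1440) = 1442)
Mul(Pow(Add(-1709, -713), -1), Function('p')(6, 6)) = Mul(Pow(Add(-1709, -713), -1), 1442) = Mul(Pow(-2422, -1), 1442) = Mul(Rational(-1, 2422), 1442) = Rational(-103, 173)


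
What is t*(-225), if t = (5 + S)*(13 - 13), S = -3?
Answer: 0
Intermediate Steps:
t = 0 (t = (5 - 3)*(13 - 13) = 2*0 = 0)
t*(-225) = 0*(-225) = 0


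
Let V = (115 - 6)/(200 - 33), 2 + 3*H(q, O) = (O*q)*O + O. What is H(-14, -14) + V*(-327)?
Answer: -189283/167 ≈ -1133.4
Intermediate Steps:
H(q, O) = -⅔ + O/3 + q*O²/3 (H(q, O) = -⅔ + ((O*q)*O + O)/3 = -⅔ + (q*O² + O)/3 = -⅔ + (O + q*O²)/3 = -⅔ + (O/3 + q*O²/3) = -⅔ + O/3 + q*O²/3)
V = 109/167 ≈ 0.65269
H(-14, -14) + V*(-327) = (-⅔ + (⅓)*(-14) + (⅓)*(-14)*(-14)²) + (109/167)*(-327) = (-⅔ - 14/3 + (⅓)*(-14)*196) - 35643/167 = (-⅔ - 14/3 - 2744/3) - 35643/167 = -920 - 35643/167 = -189283/167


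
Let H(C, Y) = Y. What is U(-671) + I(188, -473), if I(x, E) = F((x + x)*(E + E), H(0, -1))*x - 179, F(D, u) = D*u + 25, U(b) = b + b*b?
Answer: 67324939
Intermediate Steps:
U(b) = b + b²
F(D, u) = 25 + D*u
I(x, E) = -179 + x*(25 - 4*E*x) (I(x, E) = (25 + ((x + x)*(E + E))*(-1))*x - 179 = (25 + ((2*x)*(2*E))*(-1))*x - 179 = (25 + (4*E*x)*(-1))*x - 179 = (25 - 4*E*x)*x - 179 = x*(25 - 4*E*x) - 179 = -179 + x*(25 - 4*E*x))
U(-671) + I(188, -473) = -671*(1 - 671) + (-179 + 188*(25 - 4*(-473)*188)) = -671*(-670) + (-179 + 188*(25 + 355696)) = 449570 + (-179 + 188*355721) = 449570 + (-179 + 66875548) = 449570 + 66875369 = 67324939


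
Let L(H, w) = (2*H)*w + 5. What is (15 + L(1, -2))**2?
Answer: 256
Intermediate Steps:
L(H, w) = 5 + 2*H*w (L(H, w) = 2*H*w + 5 = 5 + 2*H*w)
(15 + L(1, -2))**2 = (15 + (5 + 2*1*(-2)))**2 = (15 + (5 - 4))**2 = (15 + 1)**2 = 16**2 = 256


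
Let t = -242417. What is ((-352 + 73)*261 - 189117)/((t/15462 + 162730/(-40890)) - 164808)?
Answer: 5520224190816/3473694431861 ≈ 1.5892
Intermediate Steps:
((-352 + 73)*261 - 189117)/((t/15462 + 162730/(-40890)) - 164808) = ((-352 + 73)*261 - 189117)/((-242417/15462 + 162730/(-40890)) - 164808) = (-279*261 - 189117)/((-242417*1/15462 + 162730*(-1/40890)) - 164808) = (-72819 - 189117)/((-242417/15462 - 16273/4089) - 164808) = -261936/(-414285413/21074706 - 164808) = -261936/(-3473694431861/21074706) = -261936*(-21074706/3473694431861) = 5520224190816/3473694431861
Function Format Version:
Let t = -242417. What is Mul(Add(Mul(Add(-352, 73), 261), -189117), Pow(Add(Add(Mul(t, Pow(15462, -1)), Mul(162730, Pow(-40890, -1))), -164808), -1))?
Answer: Rational(5520224190816, 3473694431861) ≈ 1.5892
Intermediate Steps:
Mul(Add(Mul(Add(-352, 73), 261), -189117), Pow(Add(Add(Mul(t, Pow(15462, -1)), Mul(162730, Pow(-40890, -1))), -164808), -1)) = Mul(Add(Mul(Add(-352, 73), 261), -189117), Pow(Add(Add(Mul(-242417, Pow(15462, -1)), Mul(162730, Pow(-40890, -1))), -164808), -1)) = Mul(Add(Mul(-279, 261), -189117), Pow(Add(Add(Mul(-242417, Rational(1, 15462)), Mul(162730, Rational(-1, 40890))), -164808), -1)) = Mul(Add(-72819, -189117), Pow(Add(Add(Rational(-242417, 15462), Rational(-16273, 4089)), -164808), -1)) = Mul(-261936, Pow(Add(Rational(-414285413, 21074706), -164808), -1)) = Mul(-261936, Pow(Rational(-3473694431861, 21074706), -1)) = Mul(-261936, Rational(-21074706, 3473694431861)) = Rational(5520224190816, 3473694431861)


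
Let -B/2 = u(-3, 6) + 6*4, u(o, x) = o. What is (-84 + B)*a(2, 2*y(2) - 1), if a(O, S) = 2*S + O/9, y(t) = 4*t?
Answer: -3808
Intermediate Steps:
a(O, S) = 2*S + O/9 (a(O, S) = 2*S + O*(⅑) = 2*S + O/9)
B = -42 (B = -2*(-3 + 6*4) = -2*(-3 + 24) = -2*21 = -42)
(-84 + B)*a(2, 2*y(2) - 1) = (-84 - 42)*(2*(2*(4*2) - 1) + (⅑)*2) = -126*(2*(2*8 - 1) + 2/9) = -126*(2*(16 - 1) + 2/9) = -126*(2*15 + 2/9) = -126*(30 + 2/9) = -126*272/9 = -3808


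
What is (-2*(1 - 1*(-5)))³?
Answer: -1728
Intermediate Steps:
(-2*(1 - 1*(-5)))³ = (-2*(1 + 5))³ = (-2*6)³ = (-12)³ = -1728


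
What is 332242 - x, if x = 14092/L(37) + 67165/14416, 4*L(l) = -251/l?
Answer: 1232239150513/3618416 ≈ 3.4055e+5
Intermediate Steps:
L(l) = -251/(4*l) (L(l) = (-251/l)/4 = -251/(4*l))
x = -30049381841/3618416 (x = 14092/((-251/4/37)) + 67165/14416 = 14092/((-251/4*1/37)) + 67165*(1/14416) = 14092/(-251/148) + 67165/14416 = 14092*(-148/251) + 67165/14416 = -2085616/251 + 67165/14416 = -30049381841/3618416 ≈ -8304.6)
332242 - x = 332242 - 1*(-30049381841/3618416) = 332242 + 30049381841/3618416 = 1232239150513/3618416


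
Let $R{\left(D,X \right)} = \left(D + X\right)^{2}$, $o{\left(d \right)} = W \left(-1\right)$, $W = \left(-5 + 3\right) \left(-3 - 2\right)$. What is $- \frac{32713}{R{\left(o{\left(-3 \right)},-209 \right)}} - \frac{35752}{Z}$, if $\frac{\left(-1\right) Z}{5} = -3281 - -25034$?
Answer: $- \frac{22757133}{64400965} \approx -0.35337$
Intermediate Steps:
$Z = -108765$ ($Z = - 5 \left(-3281 - -25034\right) = - 5 \left(-3281 + 25034\right) = \left(-5\right) 21753 = -108765$)
$W = 10$ ($W = \left(-2\right) \left(-5\right) = 10$)
$o{\left(d \right)} = -10$ ($o{\left(d \right)} = 10 \left(-1\right) = -10$)
$- \frac{32713}{R{\left(o{\left(-3 \right)},-209 \right)}} - \frac{35752}{Z} = - \frac{32713}{\left(-10 - 209\right)^{2}} - \frac{35752}{-108765} = - \frac{32713}{\left(-219\right)^{2}} - - \frac{35752}{108765} = - \frac{32713}{47961} + \frac{35752}{108765} = - \frac{22757133}{64400965}$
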